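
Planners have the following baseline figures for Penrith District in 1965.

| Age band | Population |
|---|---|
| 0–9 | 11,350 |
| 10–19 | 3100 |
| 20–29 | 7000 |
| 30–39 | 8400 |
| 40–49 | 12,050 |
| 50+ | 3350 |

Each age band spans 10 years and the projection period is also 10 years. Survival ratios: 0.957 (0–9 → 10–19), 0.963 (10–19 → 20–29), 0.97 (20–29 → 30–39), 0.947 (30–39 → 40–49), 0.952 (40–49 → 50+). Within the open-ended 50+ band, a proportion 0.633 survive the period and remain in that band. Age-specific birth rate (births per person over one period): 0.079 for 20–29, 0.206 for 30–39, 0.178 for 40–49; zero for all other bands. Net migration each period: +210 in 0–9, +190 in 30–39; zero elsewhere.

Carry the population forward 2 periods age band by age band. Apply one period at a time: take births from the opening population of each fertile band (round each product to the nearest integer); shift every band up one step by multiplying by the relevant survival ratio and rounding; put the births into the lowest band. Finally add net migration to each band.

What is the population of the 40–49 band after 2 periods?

Let group 1 be 0–9 through group 6 = 50+.
After projecting period 1:
Births: 7000 × 0.079 = 553 ; 8400 × 0.206 = 1730 ; 12050 × 0.178 = 2145 — total 4428
Group 2: 11350 × 0.957 = 10862
Group 3: 3100 × 0.963 = 2985
Group 4: 7000 × 0.97 = 6790
Group 5: 8400 × 0.947 = 7955
Group 6: 12050 × 0.952 + 3350 × 0.633 = 11472 + 2121 = 13593
Net migration: Group 1 + 210 → 4638; Group 4 + 190 → 6980
End of period: [4638, 10862, 2985, 6980, 7955, 13593]
After projecting period 2:
Births: 2985 × 0.079 = 236 ; 6980 × 0.206 = 1438 ; 7955 × 0.178 = 1416 — total 3090
Group 2: 4638 × 0.957 = 4439
Group 3: 10862 × 0.963 = 10460
Group 4: 2985 × 0.97 = 2895
Group 5: 6980 × 0.947 = 6610
Group 6: 7955 × 0.952 + 13593 × 0.633 = 7573 + 8604 = 16177
Net migration: Group 1 + 210 → 3300; Group 4 + 190 → 3085
End of period: [3300, 4439, 10460, 3085, 6610, 16177]

6610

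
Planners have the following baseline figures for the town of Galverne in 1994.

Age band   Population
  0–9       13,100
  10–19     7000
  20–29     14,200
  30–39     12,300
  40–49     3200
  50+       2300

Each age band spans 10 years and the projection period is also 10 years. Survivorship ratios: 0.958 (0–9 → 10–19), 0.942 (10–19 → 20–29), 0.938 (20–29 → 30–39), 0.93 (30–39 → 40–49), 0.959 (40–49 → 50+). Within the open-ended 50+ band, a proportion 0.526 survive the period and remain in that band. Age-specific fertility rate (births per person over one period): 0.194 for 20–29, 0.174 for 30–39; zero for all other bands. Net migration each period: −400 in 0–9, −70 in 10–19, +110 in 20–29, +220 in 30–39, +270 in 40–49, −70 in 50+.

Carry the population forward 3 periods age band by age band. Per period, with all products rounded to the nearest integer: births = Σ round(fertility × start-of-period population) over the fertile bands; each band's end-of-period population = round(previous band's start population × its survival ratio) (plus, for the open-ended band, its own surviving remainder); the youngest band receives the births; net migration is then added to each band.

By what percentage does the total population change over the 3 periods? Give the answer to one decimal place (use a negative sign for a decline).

-9.5

Numbering the groups 1..6 from youngest to oldest:
[period 1]
Births: 14200 * 0.194 = 2755, 12300 * 0.174 = 2140 → 4895
Group 2: 13100 * 0.958 = 12550
Group 3: 7000 * 0.942 = 6594
Group 4: 14200 * 0.938 = 13320
Group 5: 12300 * 0.93 = 11439
Group 6: 3200 * 0.959 + 2300 * 0.526 = 3069 + 1210 = 4279
Net migration: Group 1 − 400 → 4495; Group 2 − 70 → 12480; Group 3 + 110 → 6704; Group 4 + 220 → 13540; Group 5 + 270 → 11709; Group 6 − 70 → 4209
→ [4495, 12480, 6704, 13540, 11709, 4209]
[period 2]
Births: 6704 * 0.194 = 1301, 13540 * 0.174 = 2356 → 3657
Group 2: 4495 * 0.958 = 4306
Group 3: 12480 * 0.942 = 11756
Group 4: 6704 * 0.938 = 6288
Group 5: 13540 * 0.93 = 12592
Group 6: 11709 * 0.959 + 4209 * 0.526 = 11229 + 2214 = 13443
Net migration: Group 1 − 400 → 3257; Group 2 − 70 → 4236; Group 3 + 110 → 11866; Group 4 + 220 → 6508; Group 5 + 270 → 12862; Group 6 − 70 → 13373
→ [3257, 4236, 11866, 6508, 12862, 13373]
[period 3]
Births: 11866 * 0.194 = 2302, 6508 * 0.174 = 1132 → 3434
Group 2: 3257 * 0.958 = 3120
Group 3: 4236 * 0.942 = 3990
Group 4: 11866 * 0.938 = 11130
Group 5: 6508 * 0.93 = 6052
Group 6: 12862 * 0.959 + 13373 * 0.526 = 12335 + 7034 = 19369
Net migration: Group 1 − 400 → 3034; Group 2 − 70 → 3050; Group 3 + 110 → 4100; Group 4 + 220 → 11350; Group 5 + 270 → 6322; Group 6 − 70 → 19299
→ [3034, 3050, 4100, 11350, 6322, 19299]
Total: 52100 → 47155; change = -4945; percentage change = -9.5%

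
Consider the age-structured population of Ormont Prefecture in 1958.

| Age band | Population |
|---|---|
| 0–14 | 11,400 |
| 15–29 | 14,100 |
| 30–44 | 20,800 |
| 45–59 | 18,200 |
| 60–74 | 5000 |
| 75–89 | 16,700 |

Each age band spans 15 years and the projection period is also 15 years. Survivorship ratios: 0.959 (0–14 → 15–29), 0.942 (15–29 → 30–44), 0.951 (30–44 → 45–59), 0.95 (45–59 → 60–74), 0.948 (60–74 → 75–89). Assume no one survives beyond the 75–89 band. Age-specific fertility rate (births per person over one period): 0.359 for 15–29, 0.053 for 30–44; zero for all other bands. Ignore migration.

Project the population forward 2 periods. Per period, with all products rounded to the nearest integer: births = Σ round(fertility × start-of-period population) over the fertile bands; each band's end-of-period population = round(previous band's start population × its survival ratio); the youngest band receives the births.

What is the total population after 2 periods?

68653

Period 1.
Births: 14100 × 0.359 = 5062 ; 20800 × 0.053 = 1102 → total 6164
15–29: 11400 × 0.959 = 10933
30–44: 14100 × 0.942 = 13282
45–59: 20800 × 0.951 = 19781
60–74: 18200 × 0.95 = 17290
75–89: 5000 × 0.948 = 4740
Giving 6164 / 10933 / 13282 / 19781 / 17290 / 4740.
Period 2.
Births: 10933 × 0.359 = 3925 ; 13282 × 0.053 = 704 → total 4629
15–29: 6164 × 0.959 = 5911
30–44: 10933 × 0.942 = 10299
45–59: 13282 × 0.951 = 12631
60–74: 19781 × 0.95 = 18792
75–89: 17290 × 0.948 = 16391
Giving 4629 / 5911 / 10299 / 12631 / 18792 / 16391.
Total after period 2: 4629 + 5911 + 10299 + 12631 + 18792 + 16391 = 68653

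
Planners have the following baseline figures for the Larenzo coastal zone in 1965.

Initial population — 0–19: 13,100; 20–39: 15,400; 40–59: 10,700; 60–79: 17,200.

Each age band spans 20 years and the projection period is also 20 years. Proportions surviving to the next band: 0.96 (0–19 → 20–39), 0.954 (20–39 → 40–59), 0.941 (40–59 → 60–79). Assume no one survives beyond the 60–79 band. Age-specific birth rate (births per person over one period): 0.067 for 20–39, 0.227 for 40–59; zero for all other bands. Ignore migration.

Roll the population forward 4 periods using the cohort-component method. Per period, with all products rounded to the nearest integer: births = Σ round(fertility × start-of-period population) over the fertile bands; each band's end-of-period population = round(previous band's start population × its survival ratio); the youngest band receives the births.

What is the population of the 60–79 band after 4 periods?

2983

Numbering the bands 1..4 from youngest to oldest:
[period 1]
Births: 15400 × 0.067 = 1032, 10700 × 0.227 = 2429 → total 3461
Band 2: 13100 × 0.96 = 12576
Band 3: 15400 × 0.954 = 14692
Band 4: 10700 × 0.941 = 10069
Population now: 0–19=3461, 20–39=12576, 40–59=14692, 60–79=10069
[period 2]
Births: 12576 × 0.067 = 843, 14692 × 0.227 = 3335 → total 4178
Band 2: 3461 × 0.96 = 3323
Band 3: 12576 × 0.954 = 11998
Band 4: 14692 × 0.941 = 13825
Population now: 0–19=4178, 20–39=3323, 40–59=11998, 60–79=13825
[period 3]
Births: 3323 × 0.067 = 223, 11998 × 0.227 = 2724 → total 2947
Band 2: 4178 × 0.96 = 4011
Band 3: 3323 × 0.954 = 3170
Band 4: 11998 × 0.941 = 11290
Population now: 0–19=2947, 20–39=4011, 40–59=3170, 60–79=11290
[period 4]
Births: 4011 × 0.067 = 269, 3170 × 0.227 = 720 → total 989
Band 2: 2947 × 0.96 = 2829
Band 3: 4011 × 0.954 = 3826
Band 4: 3170 × 0.941 = 2983
Population now: 0–19=989, 20–39=2829, 40–59=3826, 60–79=2983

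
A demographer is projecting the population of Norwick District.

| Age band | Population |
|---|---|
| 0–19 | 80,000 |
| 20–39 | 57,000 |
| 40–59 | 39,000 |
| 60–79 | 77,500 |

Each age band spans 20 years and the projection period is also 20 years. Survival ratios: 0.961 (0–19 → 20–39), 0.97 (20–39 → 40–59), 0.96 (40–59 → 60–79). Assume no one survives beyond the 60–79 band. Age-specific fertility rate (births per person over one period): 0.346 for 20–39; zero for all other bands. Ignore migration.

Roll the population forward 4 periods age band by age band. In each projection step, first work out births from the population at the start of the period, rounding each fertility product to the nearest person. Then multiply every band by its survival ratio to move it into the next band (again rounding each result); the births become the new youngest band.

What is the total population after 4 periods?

57592

(Groups numbered youngest = 1 to oldest = 4.)
Period 1:
Births: 57000 × 0.346 = 19722
Group 2: 80000 × 0.961 = 76880
Group 3: 57000 × 0.97 = 55290
Group 4: 39000 × 0.96 = 37440
Population now: 0–19=19722, 20–39=76880, 40–59=55290, 60–79=37440
Period 2:
Births: 76880 × 0.346 = 26600
Group 2: 19722 × 0.961 = 18953
Group 3: 76880 × 0.97 = 74574
Group 4: 55290 × 0.96 = 53078
Population now: 0–19=26600, 20–39=18953, 40–59=74574, 60–79=53078
Period 3:
Births: 18953 × 0.346 = 6558
Group 2: 26600 × 0.961 = 25563
Group 3: 18953 × 0.97 = 18384
Group 4: 74574 × 0.96 = 71591
Population now: 0–19=6558, 20–39=25563, 40–59=18384, 60–79=71591
Period 4:
Births: 25563 × 0.346 = 8845
Group 2: 6558 × 0.961 = 6302
Group 3: 25563 × 0.97 = 24796
Group 4: 18384 × 0.96 = 17649
Population now: 0–19=8845, 20–39=6302, 40–59=24796, 60–79=17649
Total after period 4: 8845 + 6302 + 24796 + 17649 = 57592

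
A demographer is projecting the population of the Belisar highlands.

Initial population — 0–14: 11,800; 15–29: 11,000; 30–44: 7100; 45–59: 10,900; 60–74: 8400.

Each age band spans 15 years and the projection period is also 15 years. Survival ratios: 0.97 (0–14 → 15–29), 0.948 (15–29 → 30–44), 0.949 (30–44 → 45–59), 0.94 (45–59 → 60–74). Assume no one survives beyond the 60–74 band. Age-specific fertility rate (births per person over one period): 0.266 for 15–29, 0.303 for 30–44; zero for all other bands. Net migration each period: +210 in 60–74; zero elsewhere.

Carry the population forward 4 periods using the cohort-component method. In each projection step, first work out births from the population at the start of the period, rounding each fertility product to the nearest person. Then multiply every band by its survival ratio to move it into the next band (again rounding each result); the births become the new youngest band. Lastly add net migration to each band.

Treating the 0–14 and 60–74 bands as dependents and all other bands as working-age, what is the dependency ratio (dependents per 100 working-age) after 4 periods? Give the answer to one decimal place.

88.4

Call the bands 1 to 5, youngest first.
After projecting period 1:
Births: 11000 * 0.266 = 2926 ; 7100 * 0.303 = 2151 ⇒ total 5077
Band 2: 11800 * 0.97 = 11446
Band 3: 11000 * 0.948 = 10428
Band 4: 7100 * 0.949 = 6738
Band 5: 10900 * 0.94 = 10246
Net migration: Band 5 + 210 → 10456
Population now: 0–14=5077, 15–29=11446, 30–44=10428, 45–59=6738, 60–74=10456
After projecting period 2:
Births: 11446 * 0.266 = 3045 ; 10428 * 0.303 = 3160 ⇒ total 6205
Band 2: 5077 * 0.97 = 4925
Band 3: 11446 * 0.948 = 10851
Band 4: 10428 * 0.949 = 9896
Band 5: 6738 * 0.94 = 6334
Net migration: Band 5 + 210 → 6544
Population now: 0–14=6205, 15–29=4925, 30–44=10851, 45–59=9896, 60–74=6544
After projecting period 3:
Births: 4925 * 0.266 = 1310 ; 10851 * 0.303 = 3288 ⇒ total 4598
Band 2: 6205 * 0.97 = 6019
Band 3: 4925 * 0.948 = 4669
Band 4: 10851 * 0.949 = 10298
Band 5: 9896 * 0.94 = 9302
Net migration: Band 5 + 210 → 9512
Population now: 0–14=4598, 15–29=6019, 30–44=4669, 45–59=10298, 60–74=9512
After projecting period 4:
Births: 6019 * 0.266 = 1601 ; 4669 * 0.303 = 1415 ⇒ total 3016
Band 2: 4598 * 0.97 = 4460
Band 3: 6019 * 0.948 = 5706
Band 4: 4669 * 0.949 = 4431
Band 5: 10298 * 0.94 = 9680
Net migration: Band 5 + 210 → 9890
Population now: 0–14=3016, 15–29=4460, 30–44=5706, 45–59=4431, 60–74=9890
Dependents (band 0–14 + band 60–74) = 3016 + 9890 = 12906; working-age = 14597; ratio = 12906/14597 × 100 = 88.4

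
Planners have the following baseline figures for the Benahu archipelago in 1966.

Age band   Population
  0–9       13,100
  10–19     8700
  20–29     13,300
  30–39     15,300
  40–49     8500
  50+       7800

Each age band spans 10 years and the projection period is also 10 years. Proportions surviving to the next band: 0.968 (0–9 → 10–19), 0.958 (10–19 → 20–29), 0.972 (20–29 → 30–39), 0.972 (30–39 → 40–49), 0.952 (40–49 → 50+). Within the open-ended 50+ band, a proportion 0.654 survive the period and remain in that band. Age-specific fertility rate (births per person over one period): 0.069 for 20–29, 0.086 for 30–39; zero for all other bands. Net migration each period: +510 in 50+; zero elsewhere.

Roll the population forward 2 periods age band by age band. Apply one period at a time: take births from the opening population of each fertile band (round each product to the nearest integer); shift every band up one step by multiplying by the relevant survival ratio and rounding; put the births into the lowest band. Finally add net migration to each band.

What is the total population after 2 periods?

After projecting period 1:
Births: 13300 × 0.069 = 918  |  15300 × 0.086 = 1316 — total 2234
10–19: 13100 × 0.968 = 12681
20–29: 8700 × 0.958 = 8335
30–39: 13300 × 0.972 = 12928
40–49: 15300 × 0.972 = 14872
50+: 8500 × 0.952 + 7800 × 0.654 = 8092 + 5101 = 13193
Net migration: 50+ + 510 → 13703
Population now: 0–9=2234, 10–19=12681, 20–29=8335, 30–39=12928, 40–49=14872, 50+=13703
After projecting period 2:
Births: 8335 × 0.069 = 575  |  12928 × 0.086 = 1112 — total 1687
10–19: 2234 × 0.968 = 2163
20–29: 12681 × 0.958 = 12148
30–39: 8335 × 0.972 = 8102
40–49: 12928 × 0.972 = 12566
50+: 14872 × 0.952 + 13703 × 0.654 = 14158 + 8962 = 23120
Net migration: 50+ + 510 → 23630
Population now: 0–9=1687, 10–19=2163, 20–29=12148, 30–39=8102, 40–49=12566, 50+=23630
Total after period 2: 1687 + 2163 + 12148 + 8102 + 12566 + 23630 = 60296

60296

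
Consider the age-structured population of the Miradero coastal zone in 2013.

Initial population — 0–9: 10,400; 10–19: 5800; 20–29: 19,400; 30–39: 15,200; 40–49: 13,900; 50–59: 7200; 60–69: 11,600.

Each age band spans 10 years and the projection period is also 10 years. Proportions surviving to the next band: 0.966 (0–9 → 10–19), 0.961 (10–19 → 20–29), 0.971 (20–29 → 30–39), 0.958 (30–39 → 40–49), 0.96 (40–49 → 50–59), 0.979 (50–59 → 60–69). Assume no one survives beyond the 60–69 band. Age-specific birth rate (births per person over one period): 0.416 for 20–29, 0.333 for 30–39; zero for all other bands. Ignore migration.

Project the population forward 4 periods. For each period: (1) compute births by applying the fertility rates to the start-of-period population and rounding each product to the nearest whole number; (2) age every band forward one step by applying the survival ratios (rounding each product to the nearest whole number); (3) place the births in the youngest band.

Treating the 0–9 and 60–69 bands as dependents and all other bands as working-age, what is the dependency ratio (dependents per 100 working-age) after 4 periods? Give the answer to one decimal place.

63.9

— Period 1 —
Births: 19400 * 0.416 = 8070 ; 15200 * 0.333 = 5062 → total 13132
10–19: 10400 * 0.966 = 10046
20–29: 5800 * 0.961 = 5574
30–39: 19400 * 0.971 = 18837
40–49: 15200 * 0.958 = 14562
50–59: 13900 * 0.96 = 13344
60–69: 7200 * 0.979 = 7049
End of period: [13132, 10046, 5574, 18837, 14562, 13344, 7049]
— Period 2 —
Births: 5574 * 0.416 = 2319 ; 18837 * 0.333 = 6273 → total 8592
10–19: 13132 * 0.966 = 12686
20–29: 10046 * 0.961 = 9654
30–39: 5574 * 0.971 = 5412
40–49: 18837 * 0.958 = 18046
50–59: 14562 * 0.96 = 13980
60–69: 13344 * 0.979 = 13064
End of period: [8592, 12686, 9654, 5412, 18046, 13980, 13064]
— Period 3 —
Births: 9654 * 0.416 = 4016 ; 5412 * 0.333 = 1802 → total 5818
10–19: 8592 * 0.966 = 8300
20–29: 12686 * 0.961 = 12191
30–39: 9654 * 0.971 = 9374
40–49: 5412 * 0.958 = 5185
50–59: 18046 * 0.96 = 17324
60–69: 13980 * 0.979 = 13686
End of period: [5818, 8300, 12191, 9374, 5185, 17324, 13686]
— Period 4 —
Births: 12191 * 0.416 = 5071 ; 9374 * 0.333 = 3122 → total 8193
10–19: 5818 * 0.966 = 5620
20–29: 8300 * 0.961 = 7976
30–39: 12191 * 0.971 = 11837
40–49: 9374 * 0.958 = 8980
50–59: 5185 * 0.96 = 4978
60–69: 17324 * 0.979 = 16960
End of period: [8193, 5620, 7976, 11837, 8980, 4978, 16960]
Dependents (band 0–9 + band 60–69) = 8193 + 16960 = 25153; working-age = 39391; ratio = 25153/39391 × 100 = 63.9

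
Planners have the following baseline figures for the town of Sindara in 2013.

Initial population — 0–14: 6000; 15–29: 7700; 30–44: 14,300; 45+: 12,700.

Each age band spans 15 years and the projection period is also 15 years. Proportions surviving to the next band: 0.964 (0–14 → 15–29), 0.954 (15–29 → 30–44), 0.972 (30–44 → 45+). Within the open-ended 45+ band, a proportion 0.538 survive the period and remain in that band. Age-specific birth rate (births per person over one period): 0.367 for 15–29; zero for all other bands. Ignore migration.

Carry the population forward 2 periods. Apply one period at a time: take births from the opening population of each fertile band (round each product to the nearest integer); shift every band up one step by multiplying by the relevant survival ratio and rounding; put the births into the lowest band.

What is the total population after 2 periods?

Call the groups 1 to 4, youngest first.
— Period 1 —
Births: 7700 × 0.367 = 2826
Group 2: 6000 × 0.964 = 5784
Group 3: 7700 × 0.954 = 7346
Group 4: 14300 × 0.972 + 12700 × 0.538 = 13900 + 6833 = 20733
End of period: [2826, 5784, 7346, 20733]
— Period 2 —
Births: 5784 × 0.367 = 2123
Group 2: 2826 × 0.964 = 2724
Group 3: 5784 × 0.954 = 5518
Group 4: 7346 × 0.972 + 20733 × 0.538 = 7140 + 11154 = 18294
End of period: [2123, 2724, 5518, 18294]
Total after period 2: 2123 + 2724 + 5518 + 18294 = 28659

28659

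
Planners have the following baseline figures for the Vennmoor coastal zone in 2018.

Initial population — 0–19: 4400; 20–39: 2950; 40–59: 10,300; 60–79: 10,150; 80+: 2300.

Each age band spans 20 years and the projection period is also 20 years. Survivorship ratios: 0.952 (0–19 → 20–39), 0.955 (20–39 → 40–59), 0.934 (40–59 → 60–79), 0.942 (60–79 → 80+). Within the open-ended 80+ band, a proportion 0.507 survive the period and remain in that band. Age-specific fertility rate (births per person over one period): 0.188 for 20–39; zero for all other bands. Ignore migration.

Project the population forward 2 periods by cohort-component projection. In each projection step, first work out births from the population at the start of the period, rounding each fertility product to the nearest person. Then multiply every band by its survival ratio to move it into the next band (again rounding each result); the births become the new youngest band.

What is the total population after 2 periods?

22448

— Period 1 —
Births: 2950 × 0.188 = 555
20–39: 4400 × 0.952 = 4189
40–59: 2950 × 0.955 = 2817
60–79: 10300 × 0.934 = 9620
80+: 10150 × 0.942 + 2300 × 0.507 = 9561 + 1166 = 10727
Population now: 0–19=555, 20–39=4189, 40–59=2817, 60–79=9620, 80+=10727
— Period 2 —
Births: 4189 × 0.188 = 788
20–39: 555 × 0.952 = 528
40–59: 4189 × 0.955 = 4000
60–79: 2817 × 0.934 = 2631
80+: 9620 × 0.942 + 10727 × 0.507 = 9062 + 5439 = 14501
Population now: 0–19=788, 20–39=528, 40–59=4000, 60–79=2631, 80+=14501
Total after period 2: 788 + 528 + 4000 + 2631 + 14501 = 22448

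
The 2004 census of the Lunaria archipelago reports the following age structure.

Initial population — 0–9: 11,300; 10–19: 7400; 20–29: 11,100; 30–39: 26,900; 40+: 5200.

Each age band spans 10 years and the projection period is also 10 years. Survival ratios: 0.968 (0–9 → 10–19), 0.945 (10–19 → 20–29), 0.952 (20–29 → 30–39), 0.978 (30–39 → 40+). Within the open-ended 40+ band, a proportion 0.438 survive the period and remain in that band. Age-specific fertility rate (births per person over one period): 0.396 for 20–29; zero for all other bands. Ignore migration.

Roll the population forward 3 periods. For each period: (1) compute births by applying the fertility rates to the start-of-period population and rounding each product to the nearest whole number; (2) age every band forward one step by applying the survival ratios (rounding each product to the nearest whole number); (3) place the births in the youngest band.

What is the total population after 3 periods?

Period 1.
Births: 11100 × 0.396 = 4396
10–19: 11300 × 0.968 = 10938
20–29: 7400 × 0.945 = 6993
30–39: 11100 × 0.952 = 10567
40+: 26900 × 0.978 + 5200 × 0.438 = 26308 + 2278 = 28586
Giving 4396 / 10938 / 6993 / 10567 / 28586.
Period 2.
Births: 6993 × 0.396 = 2769
10–19: 4396 × 0.968 = 4255
20–29: 10938 × 0.945 = 10336
30–39: 6993 × 0.952 = 6657
40+: 10567 × 0.978 + 28586 × 0.438 = 10335 + 12521 = 22856
Giving 2769 / 4255 / 10336 / 6657 / 22856.
Period 3.
Births: 10336 × 0.396 = 4093
10–19: 2769 × 0.968 = 2680
20–29: 4255 × 0.945 = 4021
30–39: 10336 × 0.952 = 9840
40+: 6657 × 0.978 + 22856 × 0.438 = 6511 + 10011 = 16522
Giving 4093 / 2680 / 4021 / 9840 / 16522.
Total after period 3: 4093 + 2680 + 4021 + 9840 + 16522 = 37156

37156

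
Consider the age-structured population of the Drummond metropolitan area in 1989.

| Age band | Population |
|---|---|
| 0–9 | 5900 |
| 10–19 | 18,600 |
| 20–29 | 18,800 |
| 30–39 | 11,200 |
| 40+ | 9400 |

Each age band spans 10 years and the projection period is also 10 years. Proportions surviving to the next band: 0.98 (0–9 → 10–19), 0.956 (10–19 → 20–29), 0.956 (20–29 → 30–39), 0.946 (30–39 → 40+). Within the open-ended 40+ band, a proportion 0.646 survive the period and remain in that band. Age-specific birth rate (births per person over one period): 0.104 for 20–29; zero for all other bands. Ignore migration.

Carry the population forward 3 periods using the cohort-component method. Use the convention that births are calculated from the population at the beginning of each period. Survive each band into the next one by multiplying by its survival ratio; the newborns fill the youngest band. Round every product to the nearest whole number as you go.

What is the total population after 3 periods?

43525

(Bands numbered youngest = 1 to oldest = 5.)
After projecting period 1:
Births: 18800 * 0.104 = 1955
Band 2: 5900 * 0.98 = 5782
Band 3: 18600 * 0.956 = 17782
Band 4: 18800 * 0.956 = 17973
Band 5: 11200 * 0.946 + 9400 * 0.646 = 10595 + 6072 = 16667
Population now: 0–9=1955, 10–19=5782, 20–29=17782, 30–39=17973, 40+=16667
After projecting period 2:
Births: 17782 * 0.104 = 1849
Band 2: 1955 * 0.98 = 1916
Band 3: 5782 * 0.956 = 5528
Band 4: 17782 * 0.956 = 17000
Band 5: 17973 * 0.946 + 16667 * 0.646 = 17002 + 10767 = 27769
Population now: 0–9=1849, 10–19=1916, 20–29=5528, 30–39=17000, 40+=27769
After projecting period 3:
Births: 5528 * 0.104 = 575
Band 2: 1849 * 0.98 = 1812
Band 3: 1916 * 0.956 = 1832
Band 4: 5528 * 0.956 = 5285
Band 5: 17000 * 0.946 + 27769 * 0.646 = 16082 + 17939 = 34021
Population now: 0–9=575, 10–19=1812, 20–29=1832, 30–39=5285, 40+=34021
Total after period 3: 575 + 1812 + 1832 + 5285 + 34021 = 43525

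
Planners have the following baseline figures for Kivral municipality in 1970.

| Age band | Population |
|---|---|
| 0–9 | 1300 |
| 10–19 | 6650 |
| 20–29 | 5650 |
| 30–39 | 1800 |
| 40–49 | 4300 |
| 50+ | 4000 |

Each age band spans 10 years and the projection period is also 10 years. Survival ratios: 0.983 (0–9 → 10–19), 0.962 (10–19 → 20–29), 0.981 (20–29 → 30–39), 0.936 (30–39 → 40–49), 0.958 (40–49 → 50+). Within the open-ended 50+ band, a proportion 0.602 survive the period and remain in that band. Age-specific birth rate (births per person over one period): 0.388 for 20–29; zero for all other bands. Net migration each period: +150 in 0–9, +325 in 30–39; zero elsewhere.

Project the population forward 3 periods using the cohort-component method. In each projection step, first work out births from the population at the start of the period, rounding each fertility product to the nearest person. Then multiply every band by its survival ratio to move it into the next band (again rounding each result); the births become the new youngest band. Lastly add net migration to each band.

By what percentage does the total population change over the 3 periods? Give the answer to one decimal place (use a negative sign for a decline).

-8.3

Period 1:
Births: 5650 * 0.388 = 2192
10–19: 1300 * 0.983 = 1278
20–29: 6650 * 0.962 = 6397
30–39: 5650 * 0.981 = 5543
40–49: 1800 * 0.936 = 1685
50+: 4300 * 0.958 + 4000 * 0.602 = 4119 + 2408 = 6527
Net migration: 0–9 + 150 → 2342; 30–39 + 325 → 5868
→ [2342, 1278, 6397, 5868, 1685, 6527]
Period 2:
Births: 6397 * 0.388 = 2482
10–19: 2342 * 0.983 = 2302
20–29: 1278 * 0.962 = 1229
30–39: 6397 * 0.981 = 6275
40–49: 5868 * 0.936 = 5492
50+: 1685 * 0.958 + 6527 * 0.602 = 1614 + 3929 = 5543
Net migration: 0–9 + 150 → 2632; 30–39 + 325 → 6600
→ [2632, 2302, 1229, 6600, 5492, 5543]
Period 3:
Births: 1229 * 0.388 = 477
10–19: 2632 * 0.983 = 2587
20–29: 2302 * 0.962 = 2215
30–39: 1229 * 0.981 = 1206
40–49: 6600 * 0.936 = 6178
50+: 5492 * 0.958 + 5543 * 0.602 = 5261 + 3337 = 8598
Net migration: 0–9 + 150 → 627; 30–39 + 325 → 1531
→ [627, 2587, 2215, 1531, 6178, 8598]
Total: 23700 → 21736; change = -1964; percentage change = -8.3%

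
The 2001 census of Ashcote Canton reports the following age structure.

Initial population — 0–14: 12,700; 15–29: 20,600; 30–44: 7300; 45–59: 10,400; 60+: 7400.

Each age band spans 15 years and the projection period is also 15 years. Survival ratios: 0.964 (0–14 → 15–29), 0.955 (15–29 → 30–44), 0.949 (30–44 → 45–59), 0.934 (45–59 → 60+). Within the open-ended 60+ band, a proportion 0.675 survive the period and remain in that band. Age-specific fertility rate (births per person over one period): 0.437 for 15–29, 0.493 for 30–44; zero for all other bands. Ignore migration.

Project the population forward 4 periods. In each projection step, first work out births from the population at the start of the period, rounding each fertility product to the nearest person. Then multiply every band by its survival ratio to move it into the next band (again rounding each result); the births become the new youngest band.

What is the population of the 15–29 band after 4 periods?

Numbering the groups 1..5 from youngest to oldest:
Period 1.
Births: 20600 × 0.437 = 9002  |  7300 × 0.493 = 3599 ⇒ total 12601
Group 2: 12700 × 0.964 = 12243
Group 3: 20600 × 0.955 = 19673
Group 4: 7300 × 0.949 = 6928
Group 5: 10400 × 0.934 + 7400 × 0.675 = 9714 + 4995 = 14709
→ [12601, 12243, 19673, 6928, 14709]
Period 2.
Births: 12243 × 0.437 = 5350  |  19673 × 0.493 = 9699 ⇒ total 15049
Group 2: 12601 × 0.964 = 12147
Group 3: 12243 × 0.955 = 11692
Group 4: 19673 × 0.949 = 18670
Group 5: 6928 × 0.934 + 14709 × 0.675 = 6471 + 9929 = 16400
→ [15049, 12147, 11692, 18670, 16400]
Period 3.
Births: 12147 × 0.437 = 5308  |  11692 × 0.493 = 5764 ⇒ total 11072
Group 2: 15049 × 0.964 = 14507
Group 3: 12147 × 0.955 = 11600
Group 4: 11692 × 0.949 = 11096
Group 5: 18670 × 0.934 + 16400 × 0.675 = 17438 + 11070 = 28508
→ [11072, 14507, 11600, 11096, 28508]
Period 4.
Births: 14507 × 0.437 = 6340  |  11600 × 0.493 = 5719 ⇒ total 12059
Group 2: 11072 × 0.964 = 10673
Group 3: 14507 × 0.955 = 13854
Group 4: 11600 × 0.949 = 11008
Group 5: 11096 × 0.934 + 28508 × 0.675 = 10364 + 19243 = 29607
→ [12059, 10673, 13854, 11008, 29607]

10673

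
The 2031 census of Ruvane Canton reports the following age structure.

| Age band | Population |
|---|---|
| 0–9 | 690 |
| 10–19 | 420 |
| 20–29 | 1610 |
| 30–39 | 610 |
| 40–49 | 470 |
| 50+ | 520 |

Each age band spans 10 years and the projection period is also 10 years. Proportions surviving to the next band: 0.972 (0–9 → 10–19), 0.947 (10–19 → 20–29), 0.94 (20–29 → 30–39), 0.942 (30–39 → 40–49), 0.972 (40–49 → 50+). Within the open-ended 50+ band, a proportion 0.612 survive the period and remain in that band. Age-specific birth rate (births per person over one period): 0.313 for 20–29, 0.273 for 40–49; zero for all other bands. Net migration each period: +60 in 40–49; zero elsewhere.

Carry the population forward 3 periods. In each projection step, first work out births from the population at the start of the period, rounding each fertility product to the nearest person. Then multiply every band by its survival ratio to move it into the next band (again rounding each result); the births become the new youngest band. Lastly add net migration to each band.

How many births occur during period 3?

[period 1]
Births: 1610 × 0.313 = 504, 470 × 0.273 = 128 → total 632
10–19: 690 × 0.972 = 671
20–29: 420 × 0.947 = 398
30–39: 1610 × 0.94 = 1513
40–49: 610 × 0.942 = 575
50+: 470 × 0.972 + 520 × 0.612 = 457 + 318 = 775
Net migration: 40–49 + 60 → 635
Population now: 0–9=632, 10–19=671, 20–29=398, 30–39=1513, 40–49=635, 50+=775
[period 2]
Births: 398 × 0.313 = 125, 635 × 0.273 = 173 → total 298
10–19: 632 × 0.972 = 614
20–29: 671 × 0.947 = 635
30–39: 398 × 0.94 = 374
40–49: 1513 × 0.942 = 1425
50+: 635 × 0.972 + 775 × 0.612 = 617 + 474 = 1091
Net migration: 40–49 + 60 → 1485
Population now: 0–9=298, 10–19=614, 20–29=635, 30–39=374, 40–49=1485, 50+=1091
[period 3]
Births: 635 × 0.313 = 199, 1485 × 0.273 = 405 → total 604
10–19: 298 × 0.972 = 290
20–29: 614 × 0.947 = 581
30–39: 635 × 0.94 = 597
40–49: 374 × 0.942 = 352
50+: 1485 × 0.972 + 1091 × 0.612 = 1443 + 668 = 2111
Net migration: 40–49 + 60 → 412
Population now: 0–9=604, 10–19=290, 20–29=581, 30–39=597, 40–49=412, 50+=2111

604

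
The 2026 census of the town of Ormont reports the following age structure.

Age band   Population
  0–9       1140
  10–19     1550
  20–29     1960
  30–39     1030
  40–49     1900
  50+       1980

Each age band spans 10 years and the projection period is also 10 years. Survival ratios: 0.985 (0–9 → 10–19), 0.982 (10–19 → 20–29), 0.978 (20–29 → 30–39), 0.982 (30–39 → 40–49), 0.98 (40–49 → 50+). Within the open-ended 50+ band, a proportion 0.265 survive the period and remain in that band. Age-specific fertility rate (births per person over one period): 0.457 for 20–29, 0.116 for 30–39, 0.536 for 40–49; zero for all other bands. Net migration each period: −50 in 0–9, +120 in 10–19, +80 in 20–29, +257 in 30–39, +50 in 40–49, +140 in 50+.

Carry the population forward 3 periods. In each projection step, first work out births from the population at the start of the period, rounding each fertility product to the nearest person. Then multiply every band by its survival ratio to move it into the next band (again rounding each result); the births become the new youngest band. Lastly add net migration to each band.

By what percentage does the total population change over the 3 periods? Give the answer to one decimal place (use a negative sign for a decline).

23.3

After projecting period 1:
Births: 1960 × 0.457 = 896  |  1030 × 0.116 = 119  |  1900 × 0.536 = 1018 — total 2033
10–19: 1140 × 0.985 = 1123
20–29: 1550 × 0.982 = 1522
30–39: 1960 × 0.978 = 1917
40–49: 1030 × 0.982 = 1011
50+: 1900 × 0.98 + 1980 × 0.265 = 1862 + 525 = 2387
Net migration: 0–9 − 50 → 1983; 10–19 + 120 → 1243; 20–29 + 80 → 1602; 30–39 + 257 → 2174; 40–49 + 50 → 1061; 50+ + 140 → 2527
End of period: [1983, 1243, 1602, 2174, 1061, 2527]
After projecting period 2:
Births: 1602 × 0.457 = 732  |  2174 × 0.116 = 252  |  1061 × 0.536 = 569 — total 1553
10–19: 1983 × 0.985 = 1953
20–29: 1243 × 0.982 = 1221
30–39: 1602 × 0.978 = 1567
40–49: 2174 × 0.982 = 2135
50+: 1061 × 0.98 + 2527 × 0.265 = 1040 + 670 = 1710
Net migration: 0–9 − 50 → 1503; 10–19 + 120 → 2073; 20–29 + 80 → 1301; 30–39 + 257 → 1824; 40–49 + 50 → 2185; 50+ + 140 → 1850
End of period: [1503, 2073, 1301, 1824, 2185, 1850]
After projecting period 3:
Births: 1301 × 0.457 = 595  |  1824 × 0.116 = 212  |  2185 × 0.536 = 1171 — total 1978
10–19: 1503 × 0.985 = 1480
20–29: 2073 × 0.982 = 2036
30–39: 1301 × 0.978 = 1272
40–49: 1824 × 0.982 = 1791
50+: 2185 × 0.98 + 1850 × 0.265 = 2141 + 490 = 2631
Net migration: 0–9 − 50 → 1928; 10–19 + 120 → 1600; 20–29 + 80 → 2116; 30–39 + 257 → 1529; 40–49 + 50 → 1841; 50+ + 140 → 2771
End of period: [1928, 1600, 2116, 1529, 1841, 2771]
Total: 9560 → 11785; change = 2225; percentage change = 23.3%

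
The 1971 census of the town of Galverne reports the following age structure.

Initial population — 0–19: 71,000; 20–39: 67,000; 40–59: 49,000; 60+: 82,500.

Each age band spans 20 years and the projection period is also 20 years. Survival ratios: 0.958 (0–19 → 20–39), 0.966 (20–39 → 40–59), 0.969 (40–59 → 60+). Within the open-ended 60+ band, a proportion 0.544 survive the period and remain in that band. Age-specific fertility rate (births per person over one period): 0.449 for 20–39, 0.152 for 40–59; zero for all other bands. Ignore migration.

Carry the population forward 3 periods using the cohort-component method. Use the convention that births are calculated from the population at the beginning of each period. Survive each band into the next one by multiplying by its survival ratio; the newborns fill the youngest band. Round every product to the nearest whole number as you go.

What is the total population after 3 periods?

224664

Period 1:
Births: 67000 × 0.449 = 30083, 49000 × 0.152 = 7448 ⇒ total 37531
20–39: 71000 × 0.958 = 68018
40–59: 67000 × 0.966 = 64722
60+: 49000 × 0.969 + 82500 × 0.544 = 47481 + 44880 = 92361
End of period: [37531, 68018, 64722, 92361]
Period 2:
Births: 68018 × 0.449 = 30540, 64722 × 0.152 = 9838 ⇒ total 40378
20–39: 37531 × 0.958 = 35955
40–59: 68018 × 0.966 = 65705
60+: 64722 × 0.969 + 92361 × 0.544 = 62716 + 50244 = 112960
End of period: [40378, 35955, 65705, 112960]
Period 3:
Births: 35955 × 0.449 = 16144, 65705 × 0.152 = 9987 ⇒ total 26131
20–39: 40378 × 0.958 = 38682
40–59: 35955 × 0.966 = 34733
60+: 65705 × 0.969 + 112960 × 0.544 = 63668 + 61450 = 125118
End of period: [26131, 38682, 34733, 125118]
Total after period 3: 26131 + 38682 + 34733 + 125118 = 224664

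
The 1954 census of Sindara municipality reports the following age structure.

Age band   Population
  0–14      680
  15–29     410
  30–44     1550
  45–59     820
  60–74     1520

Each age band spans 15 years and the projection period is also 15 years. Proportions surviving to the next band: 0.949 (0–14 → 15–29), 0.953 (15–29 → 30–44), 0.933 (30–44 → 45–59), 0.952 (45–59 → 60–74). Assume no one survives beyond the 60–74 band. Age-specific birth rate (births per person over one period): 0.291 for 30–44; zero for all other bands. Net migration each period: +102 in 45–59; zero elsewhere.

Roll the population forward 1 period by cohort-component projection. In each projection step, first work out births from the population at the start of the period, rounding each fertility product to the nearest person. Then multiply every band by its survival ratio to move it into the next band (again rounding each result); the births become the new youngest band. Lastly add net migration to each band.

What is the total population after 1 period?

[period 1]
Births: 1550 * 0.291 = 451
15–29: 680 * 0.949 = 645
30–44: 410 * 0.953 = 391
45–59: 1550 * 0.933 = 1446
60–74: 820 * 0.952 = 781
Net migration: 45–59 + 102 → 1548
Giving 451 / 645 / 391 / 1548 / 781.
Total after period 1: 451 + 645 + 391 + 1548 + 781 = 3816

3816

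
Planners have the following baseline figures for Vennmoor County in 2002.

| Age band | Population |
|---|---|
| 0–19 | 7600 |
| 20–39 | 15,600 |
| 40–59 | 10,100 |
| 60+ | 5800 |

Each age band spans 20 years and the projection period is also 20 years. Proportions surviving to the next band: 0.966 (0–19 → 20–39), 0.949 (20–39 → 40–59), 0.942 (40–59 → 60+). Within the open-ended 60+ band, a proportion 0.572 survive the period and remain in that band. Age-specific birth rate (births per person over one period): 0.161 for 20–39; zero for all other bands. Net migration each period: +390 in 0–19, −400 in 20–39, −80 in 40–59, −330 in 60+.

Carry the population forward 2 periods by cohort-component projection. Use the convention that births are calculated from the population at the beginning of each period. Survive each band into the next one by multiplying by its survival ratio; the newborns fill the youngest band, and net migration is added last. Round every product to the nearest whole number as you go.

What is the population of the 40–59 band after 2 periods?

6508

[period 1]
Births: 15600 × 0.161 = 2512
20–39: 7600 × 0.966 = 7342
40–59: 15600 × 0.949 = 14804
60+: 10100 × 0.942 + 5800 × 0.572 = 9514 + 3318 = 12832
Net migration: 0–19 + 390 → 2902; 20–39 − 400 → 6942; 40–59 − 80 → 14724; 60+ − 330 → 12502
Giving 2902 / 6942 / 14724 / 12502.
[period 2]
Births: 6942 × 0.161 = 1118
20–39: 2902 × 0.966 = 2803
40–59: 6942 × 0.949 = 6588
60+: 14724 × 0.942 + 12502 × 0.572 = 13870 + 7151 = 21021
Net migration: 0–19 + 390 → 1508; 20–39 − 400 → 2403; 40–59 − 80 → 6508; 60+ − 330 → 20691
Giving 1508 / 2403 / 6508 / 20691.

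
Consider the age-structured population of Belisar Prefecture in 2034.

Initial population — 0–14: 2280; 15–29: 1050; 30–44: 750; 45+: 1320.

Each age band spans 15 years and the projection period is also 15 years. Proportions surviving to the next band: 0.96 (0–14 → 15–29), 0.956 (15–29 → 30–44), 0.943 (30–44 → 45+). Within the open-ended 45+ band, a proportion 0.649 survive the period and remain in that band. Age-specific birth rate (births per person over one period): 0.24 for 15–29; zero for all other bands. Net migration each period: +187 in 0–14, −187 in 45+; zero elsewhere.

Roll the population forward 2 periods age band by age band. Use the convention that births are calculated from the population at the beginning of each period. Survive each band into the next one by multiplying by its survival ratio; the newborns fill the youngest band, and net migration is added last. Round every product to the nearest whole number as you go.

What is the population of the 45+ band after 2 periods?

1654

[period 1]
Births: 1050 * 0.24 = 252
15–29: 2280 * 0.96 = 2189
30–44: 1050 * 0.956 = 1004
45+: 750 * 0.943 + 1320 * 0.649 = 707 + 857 = 1564
Net migration: 0–14 + 187 → 439; 45+ − 187 → 1377
Giving 439 / 2189 / 1004 / 1377.
[period 2]
Births: 2189 * 0.24 = 525
15–29: 439 * 0.96 = 421
30–44: 2189 * 0.956 = 2093
45+: 1004 * 0.943 + 1377 * 0.649 = 947 + 894 = 1841
Net migration: 0–14 + 187 → 712; 45+ − 187 → 1654
Giving 712 / 421 / 2093 / 1654.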